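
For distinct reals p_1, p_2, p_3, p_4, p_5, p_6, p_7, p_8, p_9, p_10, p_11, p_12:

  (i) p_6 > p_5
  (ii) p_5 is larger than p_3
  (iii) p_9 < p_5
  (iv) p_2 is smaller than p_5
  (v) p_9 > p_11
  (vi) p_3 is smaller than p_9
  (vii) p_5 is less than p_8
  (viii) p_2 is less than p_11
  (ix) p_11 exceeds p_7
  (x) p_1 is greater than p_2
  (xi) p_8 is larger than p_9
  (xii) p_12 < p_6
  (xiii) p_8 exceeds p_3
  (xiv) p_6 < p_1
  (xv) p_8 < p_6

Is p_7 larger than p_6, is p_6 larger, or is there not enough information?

The relevant relations are p_7 < p_11; p_11 < p_9; p_9 < p_5; p_5 < p_8; p_8 < p_6.
Chaining these gives p_7 < p_11 < p_9 < p_5 < p_8 < p_6.
So p_6 is larger.

p_6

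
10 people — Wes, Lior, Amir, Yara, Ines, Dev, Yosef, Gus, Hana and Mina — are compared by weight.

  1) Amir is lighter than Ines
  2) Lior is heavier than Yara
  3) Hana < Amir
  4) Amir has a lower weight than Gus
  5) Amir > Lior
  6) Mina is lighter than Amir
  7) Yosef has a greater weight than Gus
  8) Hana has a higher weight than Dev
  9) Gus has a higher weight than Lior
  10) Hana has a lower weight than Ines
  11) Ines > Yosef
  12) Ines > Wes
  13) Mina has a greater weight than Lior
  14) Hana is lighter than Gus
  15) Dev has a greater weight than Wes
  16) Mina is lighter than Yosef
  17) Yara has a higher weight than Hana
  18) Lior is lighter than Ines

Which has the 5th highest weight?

Mina

The consecutive relations fix a unique order: Wes < Dev < Hana < Yara < Lior < Mina < Amir < Gus < Yosef < Ines.
The 5th largest is Mina.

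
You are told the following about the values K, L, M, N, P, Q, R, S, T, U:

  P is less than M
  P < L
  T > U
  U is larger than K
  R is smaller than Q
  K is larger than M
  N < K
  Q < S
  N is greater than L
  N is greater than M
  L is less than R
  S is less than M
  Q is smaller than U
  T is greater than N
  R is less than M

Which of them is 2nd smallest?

Chaining the given pairs: P < L < R < Q < S < M < N < K < U < T.
Counting 2 from the smallest end gives L.

L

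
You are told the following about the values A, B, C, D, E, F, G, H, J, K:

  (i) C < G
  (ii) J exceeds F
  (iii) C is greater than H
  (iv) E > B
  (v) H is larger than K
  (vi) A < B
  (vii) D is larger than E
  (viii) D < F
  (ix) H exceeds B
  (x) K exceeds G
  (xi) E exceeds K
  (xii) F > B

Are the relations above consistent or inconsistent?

inconsistent

Chaining the given relations yields H < C < G < K, so H < K. But one relation states K < H. These cannot both hold.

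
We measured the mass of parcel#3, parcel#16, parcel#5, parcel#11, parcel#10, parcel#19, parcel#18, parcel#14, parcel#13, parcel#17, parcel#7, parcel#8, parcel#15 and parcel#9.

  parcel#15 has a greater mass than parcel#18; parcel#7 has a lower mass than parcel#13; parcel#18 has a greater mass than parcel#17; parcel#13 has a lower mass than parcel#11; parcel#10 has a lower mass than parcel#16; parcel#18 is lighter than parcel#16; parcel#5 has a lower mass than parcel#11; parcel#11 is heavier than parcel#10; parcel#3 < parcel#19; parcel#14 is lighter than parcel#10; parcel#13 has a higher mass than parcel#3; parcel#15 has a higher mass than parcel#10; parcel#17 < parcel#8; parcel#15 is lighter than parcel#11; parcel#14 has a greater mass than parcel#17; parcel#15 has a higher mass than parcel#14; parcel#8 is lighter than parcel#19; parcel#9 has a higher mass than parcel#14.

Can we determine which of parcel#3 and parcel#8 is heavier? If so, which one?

undetermined

Following every chain through parcel#3: above parcel#3 we get parcel#19, parcel#13, parcel#11.
parcel#8 is not reached, and no chain runs the other way from parcel#8 to parcel#3.
So the given relations leave the order of parcel#3 and parcel#8 undetermined.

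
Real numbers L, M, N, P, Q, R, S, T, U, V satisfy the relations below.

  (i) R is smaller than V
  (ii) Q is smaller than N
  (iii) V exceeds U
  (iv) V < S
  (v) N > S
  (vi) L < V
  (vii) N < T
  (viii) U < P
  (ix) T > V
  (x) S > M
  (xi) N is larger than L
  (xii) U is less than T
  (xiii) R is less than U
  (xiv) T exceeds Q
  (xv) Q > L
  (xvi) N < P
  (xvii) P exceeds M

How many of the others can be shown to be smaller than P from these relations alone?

8

From P the given relations immediately reach M, U, N.
From those, L, R, Q, S — 7 in total.
From those, V — 8 in total.
No other element is forced below P by the given relations, so the count is 8.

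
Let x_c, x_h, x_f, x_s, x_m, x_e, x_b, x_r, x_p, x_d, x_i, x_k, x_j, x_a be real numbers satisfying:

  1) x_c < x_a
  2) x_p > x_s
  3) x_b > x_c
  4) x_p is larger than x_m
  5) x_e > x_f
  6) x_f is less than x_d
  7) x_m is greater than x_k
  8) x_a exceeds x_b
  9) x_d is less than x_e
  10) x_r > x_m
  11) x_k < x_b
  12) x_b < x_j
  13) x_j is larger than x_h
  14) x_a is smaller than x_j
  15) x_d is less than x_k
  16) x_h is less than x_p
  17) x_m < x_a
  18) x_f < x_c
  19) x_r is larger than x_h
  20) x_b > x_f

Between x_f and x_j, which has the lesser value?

x_f < x_d and x_d < x_k give x_f < x_k.
With x_k < x_m: x_f < x_d < x_k < x_m.
With x_m < x_a: x_f < x_d < x_k < x_m < x_a.
With x_a < x_j: x_f < x_d < x_k < x_m < x_a < x_j.
So x_f < x_j; x_f is the smaller of the two.

x_f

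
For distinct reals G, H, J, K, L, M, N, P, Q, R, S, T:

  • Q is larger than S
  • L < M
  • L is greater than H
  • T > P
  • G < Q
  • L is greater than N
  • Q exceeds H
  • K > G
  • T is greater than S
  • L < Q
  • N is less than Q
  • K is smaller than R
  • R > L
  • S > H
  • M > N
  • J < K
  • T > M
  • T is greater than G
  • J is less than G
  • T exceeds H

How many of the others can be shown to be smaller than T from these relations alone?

8

From T the given relations immediately reach H, G, M, S, P.
From those, N, J, L — 8 in total.
No other element is forced below T by the given relations, so the count is 8.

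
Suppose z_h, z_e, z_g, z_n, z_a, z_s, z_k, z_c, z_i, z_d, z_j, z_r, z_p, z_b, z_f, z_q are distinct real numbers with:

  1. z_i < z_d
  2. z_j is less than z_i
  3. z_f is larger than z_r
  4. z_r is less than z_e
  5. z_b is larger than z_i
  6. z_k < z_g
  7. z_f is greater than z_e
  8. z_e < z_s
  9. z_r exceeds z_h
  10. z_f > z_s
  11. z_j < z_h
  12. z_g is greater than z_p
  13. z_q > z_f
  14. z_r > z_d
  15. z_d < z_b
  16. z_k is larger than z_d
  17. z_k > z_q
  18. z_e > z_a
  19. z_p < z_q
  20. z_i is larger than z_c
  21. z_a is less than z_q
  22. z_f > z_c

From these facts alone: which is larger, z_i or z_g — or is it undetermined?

Following the relations from z_i: z_i < z_d < z_r < z_e < z_s < z_f < z_q < z_k < z_g.
So z_g is larger.

z_g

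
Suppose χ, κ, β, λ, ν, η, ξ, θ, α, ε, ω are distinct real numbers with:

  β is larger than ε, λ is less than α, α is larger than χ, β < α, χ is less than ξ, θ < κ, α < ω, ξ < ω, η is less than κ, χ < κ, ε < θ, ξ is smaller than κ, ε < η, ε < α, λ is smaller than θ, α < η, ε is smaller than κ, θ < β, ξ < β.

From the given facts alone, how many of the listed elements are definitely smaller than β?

From β the given relations immediately reach ε, θ, ξ.
From those, λ, χ — 5 in total.
No other element is forced below β by the given relations, so the count is 5.

5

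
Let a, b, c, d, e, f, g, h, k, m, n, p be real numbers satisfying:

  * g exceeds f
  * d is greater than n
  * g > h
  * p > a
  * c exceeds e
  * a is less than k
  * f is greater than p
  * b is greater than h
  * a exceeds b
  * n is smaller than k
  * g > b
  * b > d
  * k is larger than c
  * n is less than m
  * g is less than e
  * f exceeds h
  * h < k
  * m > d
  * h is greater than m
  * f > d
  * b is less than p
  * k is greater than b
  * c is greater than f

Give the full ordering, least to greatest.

n < d < m < h < b < a < p < f < g < e < c < k

Nothing is placed below n, so it is least; from there n < d; d < m; m < h; h < b; b < a; a < p; p < f; f < g; g < e; e < c; c < k, each given directly.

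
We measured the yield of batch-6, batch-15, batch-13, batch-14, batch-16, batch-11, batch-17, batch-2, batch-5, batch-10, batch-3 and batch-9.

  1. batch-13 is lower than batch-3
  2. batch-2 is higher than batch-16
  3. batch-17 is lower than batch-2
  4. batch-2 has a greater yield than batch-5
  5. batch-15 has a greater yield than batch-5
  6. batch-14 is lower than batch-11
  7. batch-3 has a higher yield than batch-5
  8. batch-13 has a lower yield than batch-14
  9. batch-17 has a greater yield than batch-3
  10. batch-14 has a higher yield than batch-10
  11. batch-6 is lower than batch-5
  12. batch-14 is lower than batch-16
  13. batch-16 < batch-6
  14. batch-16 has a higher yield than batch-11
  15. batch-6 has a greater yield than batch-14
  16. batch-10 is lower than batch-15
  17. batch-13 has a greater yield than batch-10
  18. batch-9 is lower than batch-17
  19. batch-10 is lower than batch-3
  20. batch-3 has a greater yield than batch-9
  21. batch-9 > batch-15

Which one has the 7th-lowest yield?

Chaining the given pairs: batch-10 < batch-13 < batch-14 < batch-11 < batch-16 < batch-6 < batch-5 < batch-15 < batch-9 < batch-3 < batch-17 < batch-2.
Counting 7 from the smallest end gives batch-5.

batch-5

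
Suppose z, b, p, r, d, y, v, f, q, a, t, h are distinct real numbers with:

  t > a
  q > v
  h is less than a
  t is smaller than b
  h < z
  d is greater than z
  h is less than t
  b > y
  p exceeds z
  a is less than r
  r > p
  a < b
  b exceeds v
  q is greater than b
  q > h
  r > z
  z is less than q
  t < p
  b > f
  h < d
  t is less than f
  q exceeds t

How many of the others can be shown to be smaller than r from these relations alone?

From r the given relations immediately reach a, z, p.
From those, h, t — 5 in total.
No other element is forced below r by the given relations, so the count is 5.

5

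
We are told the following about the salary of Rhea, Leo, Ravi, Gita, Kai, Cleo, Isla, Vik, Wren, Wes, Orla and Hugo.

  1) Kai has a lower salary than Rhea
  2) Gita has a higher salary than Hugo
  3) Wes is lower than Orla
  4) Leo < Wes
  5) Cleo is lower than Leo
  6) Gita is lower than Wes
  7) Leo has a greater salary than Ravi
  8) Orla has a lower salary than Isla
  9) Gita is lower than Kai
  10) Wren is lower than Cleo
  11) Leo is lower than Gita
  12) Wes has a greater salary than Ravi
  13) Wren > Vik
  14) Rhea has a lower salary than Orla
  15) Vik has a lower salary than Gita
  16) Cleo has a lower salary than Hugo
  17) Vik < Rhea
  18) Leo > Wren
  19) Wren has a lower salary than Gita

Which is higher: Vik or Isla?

Following the relations from Vik: Vik < Wren < Cleo < Hugo < Gita < Kai < Rhea < Orla < Isla.
So Vik < Isla; Isla is the higher of the two.

Isla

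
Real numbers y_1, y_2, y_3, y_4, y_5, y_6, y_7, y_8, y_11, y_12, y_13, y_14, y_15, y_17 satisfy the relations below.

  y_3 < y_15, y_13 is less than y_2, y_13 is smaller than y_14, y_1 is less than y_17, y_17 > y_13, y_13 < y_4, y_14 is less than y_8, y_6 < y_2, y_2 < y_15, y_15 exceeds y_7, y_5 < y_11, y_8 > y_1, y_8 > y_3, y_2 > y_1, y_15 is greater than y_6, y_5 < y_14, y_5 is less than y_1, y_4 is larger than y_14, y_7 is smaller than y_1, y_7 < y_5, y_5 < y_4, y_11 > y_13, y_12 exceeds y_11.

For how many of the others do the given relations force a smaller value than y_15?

7

The elements the relations force below y_15 are y_6, y_13, y_7, y_5, y_1, y_2, y_3 — no chain reaches any other.
That is 7.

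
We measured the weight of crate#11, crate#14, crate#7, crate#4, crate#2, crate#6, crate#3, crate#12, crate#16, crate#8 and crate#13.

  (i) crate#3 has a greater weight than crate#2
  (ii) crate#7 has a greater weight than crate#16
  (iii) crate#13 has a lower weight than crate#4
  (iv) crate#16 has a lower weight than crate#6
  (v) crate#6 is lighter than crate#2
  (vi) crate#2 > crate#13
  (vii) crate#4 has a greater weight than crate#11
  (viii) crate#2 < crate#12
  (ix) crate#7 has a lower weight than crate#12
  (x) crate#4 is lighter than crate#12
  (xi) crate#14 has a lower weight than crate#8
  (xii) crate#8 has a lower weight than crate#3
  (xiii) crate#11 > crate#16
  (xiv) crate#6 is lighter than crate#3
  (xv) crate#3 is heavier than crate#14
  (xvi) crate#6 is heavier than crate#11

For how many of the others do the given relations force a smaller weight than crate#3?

Directly below crate#3: crate#14, crate#8, crate#6, crate#2.
One step further: crate#13, crate#16, crate#11 (7 so far).
No other element is forced below crate#3 by the given relations, so the count is 7.

7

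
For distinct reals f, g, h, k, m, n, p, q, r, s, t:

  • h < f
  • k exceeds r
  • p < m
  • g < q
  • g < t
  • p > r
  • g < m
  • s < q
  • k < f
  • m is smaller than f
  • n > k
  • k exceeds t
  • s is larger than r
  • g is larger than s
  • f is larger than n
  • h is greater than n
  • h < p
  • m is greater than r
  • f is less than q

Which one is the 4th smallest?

t

Piecing the relations together gives one ordering: r < s < g < t < k < n < h < p < m < f < q.
Counting 4 from the smallest end gives t.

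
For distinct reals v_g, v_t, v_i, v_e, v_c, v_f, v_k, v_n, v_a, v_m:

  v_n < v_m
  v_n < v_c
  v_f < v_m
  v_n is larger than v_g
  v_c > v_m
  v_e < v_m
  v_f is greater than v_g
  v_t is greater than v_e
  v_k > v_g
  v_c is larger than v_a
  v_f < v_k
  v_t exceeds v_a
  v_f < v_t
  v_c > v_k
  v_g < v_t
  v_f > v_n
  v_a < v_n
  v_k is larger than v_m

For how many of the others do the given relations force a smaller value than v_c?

Directly below v_c: v_a, v_n, v_m, v_k.
One step further: v_e, v_g, v_f (7 so far).
Nothing else is reachable below v_c; 7 in all.

7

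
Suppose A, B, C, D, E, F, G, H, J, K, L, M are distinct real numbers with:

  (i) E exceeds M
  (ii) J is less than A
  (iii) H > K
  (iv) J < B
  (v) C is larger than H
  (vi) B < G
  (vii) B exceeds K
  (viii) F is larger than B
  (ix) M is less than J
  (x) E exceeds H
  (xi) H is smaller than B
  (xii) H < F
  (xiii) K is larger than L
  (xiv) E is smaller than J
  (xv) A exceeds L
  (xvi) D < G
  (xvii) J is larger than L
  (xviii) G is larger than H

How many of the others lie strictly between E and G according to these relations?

2

The relations place E below G. An element lies strictly between them when it is forced above E and also forced below G.
Above E: {J, B, A, F}. Below G: {D, M, L, K, H, J, B}.
Intersection: {J, B} — 2.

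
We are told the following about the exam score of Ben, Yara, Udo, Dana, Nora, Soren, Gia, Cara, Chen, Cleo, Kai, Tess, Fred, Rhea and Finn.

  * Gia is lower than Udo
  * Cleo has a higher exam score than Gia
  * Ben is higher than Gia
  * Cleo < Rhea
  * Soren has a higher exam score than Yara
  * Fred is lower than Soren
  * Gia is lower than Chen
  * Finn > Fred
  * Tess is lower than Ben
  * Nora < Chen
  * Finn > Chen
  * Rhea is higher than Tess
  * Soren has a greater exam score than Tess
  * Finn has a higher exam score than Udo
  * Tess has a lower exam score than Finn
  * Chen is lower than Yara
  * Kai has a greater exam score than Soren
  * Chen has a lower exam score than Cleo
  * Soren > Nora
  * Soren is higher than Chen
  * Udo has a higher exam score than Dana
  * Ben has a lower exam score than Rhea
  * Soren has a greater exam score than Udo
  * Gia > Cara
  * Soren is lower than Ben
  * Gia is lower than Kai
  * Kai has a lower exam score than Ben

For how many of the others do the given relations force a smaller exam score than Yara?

From Yara the given relations immediately reach Chen.
From those, Gia, Nora — 3 in total.
From those, Cara — 4 in total.
Nothing else is reachable below Yara; 4 in all.

4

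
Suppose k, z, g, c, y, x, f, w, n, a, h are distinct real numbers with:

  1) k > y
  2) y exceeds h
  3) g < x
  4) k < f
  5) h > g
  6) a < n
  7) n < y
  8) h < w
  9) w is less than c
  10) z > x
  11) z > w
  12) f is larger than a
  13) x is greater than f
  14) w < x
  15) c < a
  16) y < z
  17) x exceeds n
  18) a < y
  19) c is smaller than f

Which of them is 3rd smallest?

w

Chaining the given pairs: g < h < w < c < a < n < y < k < f < x < z.
The 3rd smallest is w.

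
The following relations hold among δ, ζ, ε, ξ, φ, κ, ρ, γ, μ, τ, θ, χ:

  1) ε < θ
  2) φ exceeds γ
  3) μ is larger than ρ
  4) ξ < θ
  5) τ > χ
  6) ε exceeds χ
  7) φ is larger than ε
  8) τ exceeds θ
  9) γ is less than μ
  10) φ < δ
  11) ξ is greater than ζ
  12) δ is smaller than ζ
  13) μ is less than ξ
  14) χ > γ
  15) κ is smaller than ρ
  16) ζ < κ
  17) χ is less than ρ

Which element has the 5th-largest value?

The consecutive relations fix a unique order: γ < χ < ε < φ < δ < ζ < κ < ρ < μ < ξ < θ < τ.
Counting 5 from the largest end gives ρ.

ρ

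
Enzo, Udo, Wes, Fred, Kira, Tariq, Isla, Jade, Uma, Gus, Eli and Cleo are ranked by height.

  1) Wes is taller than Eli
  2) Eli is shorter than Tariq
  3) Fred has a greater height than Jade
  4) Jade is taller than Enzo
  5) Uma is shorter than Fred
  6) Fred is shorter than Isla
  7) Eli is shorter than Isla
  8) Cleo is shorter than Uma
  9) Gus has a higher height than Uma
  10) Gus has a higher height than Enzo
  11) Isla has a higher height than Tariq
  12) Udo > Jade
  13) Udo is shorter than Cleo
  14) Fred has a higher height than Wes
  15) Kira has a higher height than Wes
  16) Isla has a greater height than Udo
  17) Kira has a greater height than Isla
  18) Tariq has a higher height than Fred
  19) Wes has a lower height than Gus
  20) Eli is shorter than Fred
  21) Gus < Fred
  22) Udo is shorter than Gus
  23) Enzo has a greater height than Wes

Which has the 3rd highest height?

Tariq

The consecutive relations fix a unique order: Eli < Wes < Enzo < Jade < Udo < Cleo < Uma < Gus < Fred < Tariq < Isla < Kira.
The 3rd largest is Tariq.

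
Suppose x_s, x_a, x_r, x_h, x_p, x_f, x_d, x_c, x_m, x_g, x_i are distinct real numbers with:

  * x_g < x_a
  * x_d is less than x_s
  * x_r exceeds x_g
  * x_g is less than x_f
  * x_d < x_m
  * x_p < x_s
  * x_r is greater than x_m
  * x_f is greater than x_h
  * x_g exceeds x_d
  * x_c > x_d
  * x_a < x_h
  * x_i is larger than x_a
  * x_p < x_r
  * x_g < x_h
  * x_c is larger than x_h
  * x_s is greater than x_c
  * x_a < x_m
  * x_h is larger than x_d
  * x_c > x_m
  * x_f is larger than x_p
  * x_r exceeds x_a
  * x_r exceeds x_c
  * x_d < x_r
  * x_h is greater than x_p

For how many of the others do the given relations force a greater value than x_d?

9

From x_d the given relations immediately reach x_g, x_h, x_m, x_c, x_r, x_s.
From those, x_a, x_f — 8 in total.
From those, x_i — 9 in total.
Nothing else is reachable above x_d; 9 in all.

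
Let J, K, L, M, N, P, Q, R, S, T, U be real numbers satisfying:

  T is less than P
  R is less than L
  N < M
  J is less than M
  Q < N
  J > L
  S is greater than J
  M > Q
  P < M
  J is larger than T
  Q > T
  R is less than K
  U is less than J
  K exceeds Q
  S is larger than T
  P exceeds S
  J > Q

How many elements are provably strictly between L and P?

The relations place L below P. An element lies strictly between them when it is forced above L and also forced below P.
Above L: {J, S, M}. Below P: {U, R, T, Q, J, S}.
Intersection: {J, S} — 2.

2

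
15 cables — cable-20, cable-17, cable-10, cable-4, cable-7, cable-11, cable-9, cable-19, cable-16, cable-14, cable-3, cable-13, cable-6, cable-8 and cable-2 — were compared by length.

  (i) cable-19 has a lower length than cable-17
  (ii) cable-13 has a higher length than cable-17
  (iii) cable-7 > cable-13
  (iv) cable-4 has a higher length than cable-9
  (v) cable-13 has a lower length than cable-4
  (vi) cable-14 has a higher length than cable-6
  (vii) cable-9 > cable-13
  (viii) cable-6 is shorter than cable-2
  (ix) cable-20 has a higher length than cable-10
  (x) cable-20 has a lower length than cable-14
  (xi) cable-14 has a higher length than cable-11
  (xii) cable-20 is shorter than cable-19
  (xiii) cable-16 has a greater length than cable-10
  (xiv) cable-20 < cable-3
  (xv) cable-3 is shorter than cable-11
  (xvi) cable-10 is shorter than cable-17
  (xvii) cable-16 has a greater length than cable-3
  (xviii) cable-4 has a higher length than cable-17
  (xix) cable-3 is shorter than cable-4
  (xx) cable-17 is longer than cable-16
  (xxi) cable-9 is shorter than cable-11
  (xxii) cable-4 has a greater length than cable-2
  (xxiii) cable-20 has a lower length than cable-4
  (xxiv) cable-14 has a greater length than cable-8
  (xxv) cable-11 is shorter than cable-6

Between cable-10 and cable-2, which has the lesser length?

Chaining the given relations: cable-10 < cable-20 < cable-3 < cable-16 < cable-17 < cable-13 < cable-9 < cable-11 < cable-6 < cable-2.
So cable-10 < cable-2; cable-10 is the shorter of the two.

cable-10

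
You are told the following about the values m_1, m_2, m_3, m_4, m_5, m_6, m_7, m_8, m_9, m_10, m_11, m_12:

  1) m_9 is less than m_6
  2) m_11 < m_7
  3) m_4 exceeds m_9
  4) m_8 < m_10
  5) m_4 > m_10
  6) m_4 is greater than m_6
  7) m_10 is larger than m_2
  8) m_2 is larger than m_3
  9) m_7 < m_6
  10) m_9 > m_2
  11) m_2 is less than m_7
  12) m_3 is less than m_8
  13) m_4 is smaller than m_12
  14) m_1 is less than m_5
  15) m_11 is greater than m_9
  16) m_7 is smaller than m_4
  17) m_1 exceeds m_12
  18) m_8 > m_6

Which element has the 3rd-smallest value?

m_9

The consecutive relations fix a unique order: m_3 < m_2 < m_9 < m_11 < m_7 < m_6 < m_8 < m_10 < m_4 < m_12 < m_1 < m_5.
Counting 3 from the smallest end gives m_9.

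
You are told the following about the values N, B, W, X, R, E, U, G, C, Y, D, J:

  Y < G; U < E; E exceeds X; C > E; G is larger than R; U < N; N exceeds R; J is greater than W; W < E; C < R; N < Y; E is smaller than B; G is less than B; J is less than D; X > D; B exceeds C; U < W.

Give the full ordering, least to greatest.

U < W < J < D < X < E < C < R < N < Y < G < B

The consecutive links are each given: U < W; W < J; J < D; D < X; X < E; E < C; C < R; R < N; N < Y; Y < G; G < B.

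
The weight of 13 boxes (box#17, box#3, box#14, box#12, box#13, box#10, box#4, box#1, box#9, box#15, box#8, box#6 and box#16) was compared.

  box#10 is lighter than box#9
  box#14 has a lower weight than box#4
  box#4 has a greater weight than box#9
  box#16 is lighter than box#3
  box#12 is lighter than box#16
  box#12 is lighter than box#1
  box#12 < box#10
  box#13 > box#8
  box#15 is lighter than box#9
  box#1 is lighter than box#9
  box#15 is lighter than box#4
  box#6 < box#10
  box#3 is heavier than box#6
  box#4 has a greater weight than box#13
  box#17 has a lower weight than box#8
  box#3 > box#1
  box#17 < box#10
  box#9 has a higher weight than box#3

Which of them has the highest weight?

Chaining downward from box#4: directly below it, box#13, box#15, box#14, box#9; then box#8, box#1, box#10, box#3; then box#17, box#6, box#12, box#16.
That covers every other element, and nothing is given above box#4, so box#4 is the highest weight.

box#4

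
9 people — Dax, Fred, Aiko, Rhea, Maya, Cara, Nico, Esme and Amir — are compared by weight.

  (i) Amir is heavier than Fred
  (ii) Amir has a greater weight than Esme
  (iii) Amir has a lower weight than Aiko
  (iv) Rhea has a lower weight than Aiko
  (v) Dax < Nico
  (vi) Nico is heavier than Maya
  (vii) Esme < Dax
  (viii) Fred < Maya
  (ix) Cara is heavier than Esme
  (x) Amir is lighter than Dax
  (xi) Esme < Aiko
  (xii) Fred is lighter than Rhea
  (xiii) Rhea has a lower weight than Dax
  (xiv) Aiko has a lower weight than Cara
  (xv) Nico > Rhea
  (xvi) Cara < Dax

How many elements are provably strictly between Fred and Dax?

4

Chaining upward from Fred reaches: Rhea, Amir, Aiko, Cara, Maya, Nico.
Chaining downward from Dax reaches: Esme, Rhea, Amir, Aiko, Cara.
Strictly between Fred and Dax are those in both lists: Rhea, Amir, Aiko, Cara — 4 elements.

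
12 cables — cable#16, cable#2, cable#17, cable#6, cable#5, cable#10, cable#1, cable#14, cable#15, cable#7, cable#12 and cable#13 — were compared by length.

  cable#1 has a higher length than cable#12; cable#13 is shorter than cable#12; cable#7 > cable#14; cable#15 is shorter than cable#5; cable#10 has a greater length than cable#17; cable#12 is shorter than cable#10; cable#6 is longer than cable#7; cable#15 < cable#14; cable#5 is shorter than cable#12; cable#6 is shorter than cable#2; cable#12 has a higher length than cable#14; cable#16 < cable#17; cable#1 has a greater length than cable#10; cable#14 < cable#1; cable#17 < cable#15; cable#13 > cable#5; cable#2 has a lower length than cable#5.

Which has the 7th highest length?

Piecing the relations together gives one ordering: cable#16 < cable#17 < cable#15 < cable#14 < cable#7 < cable#6 < cable#2 < cable#5 < cable#13 < cable#12 < cable#10 < cable#1.
Counting 7 from the largest end gives cable#6.

cable#6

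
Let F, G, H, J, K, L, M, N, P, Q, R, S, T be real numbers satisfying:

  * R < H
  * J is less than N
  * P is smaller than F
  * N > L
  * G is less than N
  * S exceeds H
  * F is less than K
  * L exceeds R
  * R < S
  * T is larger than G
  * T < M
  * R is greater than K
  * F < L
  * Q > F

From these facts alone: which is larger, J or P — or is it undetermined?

Following every chain through P: above P we get F, K, R, L, H, S, N, Q.
J is not reached, and no chain runs the other way from J to P.
So the given relations leave the order of P and J undetermined.

undetermined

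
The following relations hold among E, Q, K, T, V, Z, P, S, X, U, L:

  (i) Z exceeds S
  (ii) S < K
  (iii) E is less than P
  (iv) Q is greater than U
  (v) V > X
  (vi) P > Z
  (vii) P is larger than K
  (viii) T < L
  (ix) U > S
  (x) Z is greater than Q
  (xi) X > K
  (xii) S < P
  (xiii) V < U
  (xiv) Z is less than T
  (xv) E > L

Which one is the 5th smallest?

Piecing the relations together gives one ordering: S < K < X < V < U < Q < Z < T < L < E < P.
Counting 5 from the smallest end gives U.

U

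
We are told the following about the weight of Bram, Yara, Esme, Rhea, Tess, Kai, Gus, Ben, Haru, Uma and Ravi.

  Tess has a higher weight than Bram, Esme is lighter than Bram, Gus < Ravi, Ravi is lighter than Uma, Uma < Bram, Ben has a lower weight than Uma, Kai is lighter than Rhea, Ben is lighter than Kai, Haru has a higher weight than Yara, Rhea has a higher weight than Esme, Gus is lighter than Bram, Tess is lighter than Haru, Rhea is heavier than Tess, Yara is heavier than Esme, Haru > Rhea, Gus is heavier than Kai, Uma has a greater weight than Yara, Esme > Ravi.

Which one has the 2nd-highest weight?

The consecutive relations fix a unique order: Ben < Kai < Gus < Ravi < Esme < Yara < Uma < Bram < Tess < Rhea < Haru.
Counting 2 from the largest end gives Rhea.

Rhea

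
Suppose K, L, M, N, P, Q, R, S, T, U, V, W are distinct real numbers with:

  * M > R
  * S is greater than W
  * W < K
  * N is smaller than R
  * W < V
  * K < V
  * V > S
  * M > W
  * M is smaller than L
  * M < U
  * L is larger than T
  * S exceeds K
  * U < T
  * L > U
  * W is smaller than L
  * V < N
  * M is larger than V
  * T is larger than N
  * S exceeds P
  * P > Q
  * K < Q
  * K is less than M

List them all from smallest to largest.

W < K < Q < P < S < V < N < R < M < U < T < L

Nothing is placed below W, so it is least; from there W < K; K < Q; Q < P; P < S; S < V; V < N; N < R; R < M; M < U; U < T; T < L, each given directly.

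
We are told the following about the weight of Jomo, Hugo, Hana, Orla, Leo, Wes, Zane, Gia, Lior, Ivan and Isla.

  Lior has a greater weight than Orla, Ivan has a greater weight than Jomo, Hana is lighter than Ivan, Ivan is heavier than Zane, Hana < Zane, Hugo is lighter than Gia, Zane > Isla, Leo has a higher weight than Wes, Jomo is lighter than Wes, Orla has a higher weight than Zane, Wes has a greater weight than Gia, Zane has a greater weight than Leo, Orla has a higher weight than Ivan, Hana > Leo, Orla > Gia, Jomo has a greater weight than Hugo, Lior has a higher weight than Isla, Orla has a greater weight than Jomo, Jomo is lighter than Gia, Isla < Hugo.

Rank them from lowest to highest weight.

The consecutive links are each given: Isla < Hugo; Hugo < Jomo; Jomo < Gia; Gia < Wes; Wes < Leo; Leo < Hana; Hana < Zane; Zane < Ivan; Ivan < Orla; Orla < Lior.

Isla < Hugo < Jomo < Gia < Wes < Leo < Hana < Zane < Ivan < Orla < Lior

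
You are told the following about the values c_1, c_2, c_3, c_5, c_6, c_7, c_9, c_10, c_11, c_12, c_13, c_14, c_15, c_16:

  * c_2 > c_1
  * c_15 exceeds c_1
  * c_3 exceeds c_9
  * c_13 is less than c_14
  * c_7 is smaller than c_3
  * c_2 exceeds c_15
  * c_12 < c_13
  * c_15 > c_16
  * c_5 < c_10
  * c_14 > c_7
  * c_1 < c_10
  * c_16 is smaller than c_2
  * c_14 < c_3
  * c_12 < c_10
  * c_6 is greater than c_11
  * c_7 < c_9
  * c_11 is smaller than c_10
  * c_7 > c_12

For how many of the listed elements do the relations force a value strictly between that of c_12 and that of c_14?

2

The relations place c_12 below c_14. An element lies strictly between them when it is forced above c_12 and also forced below c_14.
Above c_12: {c_13, c_7, c_9, c_3, c_10}. Below c_14: {c_13, c_7}.
Intersection: {c_13, c_7} — 2.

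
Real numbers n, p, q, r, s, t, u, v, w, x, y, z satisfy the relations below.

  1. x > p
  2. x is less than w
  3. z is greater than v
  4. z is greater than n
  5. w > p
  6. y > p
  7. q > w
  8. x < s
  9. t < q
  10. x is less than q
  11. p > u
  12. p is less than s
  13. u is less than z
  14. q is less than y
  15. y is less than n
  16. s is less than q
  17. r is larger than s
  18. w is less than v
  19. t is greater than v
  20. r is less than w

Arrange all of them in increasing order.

The consecutive links are each given: u < p; p < x; x < s; s < r; r < w; w < v; v < t; t < q; q < y; y < n; n < z.

u < p < x < s < r < w < v < t < q < y < n < z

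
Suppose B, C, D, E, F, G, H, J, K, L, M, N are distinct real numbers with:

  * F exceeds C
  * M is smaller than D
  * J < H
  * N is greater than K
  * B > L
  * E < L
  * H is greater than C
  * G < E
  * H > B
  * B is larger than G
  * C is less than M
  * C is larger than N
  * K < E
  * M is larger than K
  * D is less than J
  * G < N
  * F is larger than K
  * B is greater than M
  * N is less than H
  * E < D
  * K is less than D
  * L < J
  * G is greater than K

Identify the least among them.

K

Chaining upward from K: directly above it, G, E, N, M, F, D; then L, C, B, J, H.
That covers every other element, and nothing is given below K, so K is the least.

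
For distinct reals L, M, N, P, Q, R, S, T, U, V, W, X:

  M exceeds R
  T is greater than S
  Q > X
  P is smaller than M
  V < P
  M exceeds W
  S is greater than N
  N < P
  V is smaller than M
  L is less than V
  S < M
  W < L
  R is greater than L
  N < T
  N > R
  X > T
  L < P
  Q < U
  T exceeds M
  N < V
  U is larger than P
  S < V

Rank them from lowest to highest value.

The consecutive links are each given: W < L; L < R; R < N; N < S; S < V; V < P; P < M; M < T; T < X; X < Q; Q < U.

W < L < R < N < S < V < P < M < T < X < Q < U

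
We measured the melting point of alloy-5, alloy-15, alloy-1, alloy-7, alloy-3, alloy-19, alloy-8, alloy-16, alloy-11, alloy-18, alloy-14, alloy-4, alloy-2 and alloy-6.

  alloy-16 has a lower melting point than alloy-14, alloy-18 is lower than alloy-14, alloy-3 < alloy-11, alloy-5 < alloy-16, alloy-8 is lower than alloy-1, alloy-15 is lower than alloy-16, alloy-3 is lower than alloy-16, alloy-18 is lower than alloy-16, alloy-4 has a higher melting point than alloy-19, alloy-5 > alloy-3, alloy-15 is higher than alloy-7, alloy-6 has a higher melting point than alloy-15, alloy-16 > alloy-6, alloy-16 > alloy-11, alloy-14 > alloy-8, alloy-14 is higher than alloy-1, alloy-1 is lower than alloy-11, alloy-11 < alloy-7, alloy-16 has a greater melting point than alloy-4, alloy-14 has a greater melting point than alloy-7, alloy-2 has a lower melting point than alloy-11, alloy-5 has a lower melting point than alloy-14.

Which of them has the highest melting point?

alloy-3 is not greatest since alloy-3 < alloy-5; alloy-19 is not greatest since alloy-19 < alloy-4; alloy-2 is not greatest since alloy-2 < alloy-11; alloy-4 is not greatest since alloy-4 < alloy-16; alloy-8 is not greatest since alloy-8 < alloy-1; alloy-1 is not greatest since alloy-1 < alloy-14; alloy-11 is not greatest since alloy-11 < alloy-16; alloy-7 is not greatest since alloy-7 < alloy-14; alloy-15 is not greatest since alloy-15 < alloy-16; alloy-5 is not greatest since alloy-5 < alloy-14; alloy-6 is not greatest since alloy-6 < alloy-16; alloy-18 is not greatest since alloy-18 < alloy-14; alloy-16 is not greatest since alloy-16 < alloy-14.
Only alloy-14 has nothing above it, so alloy-14 is the highest melting point.

alloy-14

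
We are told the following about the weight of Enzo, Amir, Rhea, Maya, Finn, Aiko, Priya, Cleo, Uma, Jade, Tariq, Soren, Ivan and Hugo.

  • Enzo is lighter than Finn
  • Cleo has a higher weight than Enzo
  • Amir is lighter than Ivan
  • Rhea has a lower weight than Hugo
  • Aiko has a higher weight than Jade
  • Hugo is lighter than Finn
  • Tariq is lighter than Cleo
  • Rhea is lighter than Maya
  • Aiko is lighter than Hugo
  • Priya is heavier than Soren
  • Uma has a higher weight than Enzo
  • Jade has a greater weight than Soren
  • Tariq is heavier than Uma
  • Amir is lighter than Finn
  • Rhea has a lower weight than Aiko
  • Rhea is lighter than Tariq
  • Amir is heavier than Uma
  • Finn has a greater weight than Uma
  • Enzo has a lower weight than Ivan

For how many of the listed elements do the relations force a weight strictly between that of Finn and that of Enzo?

Chaining upward from Enzo reaches: Uma, Tariq, Amir, Cleo, Ivan.
Chaining downward from Finn reaches: Rhea, Uma, Soren, Jade, Aiko, Hugo, Amir.
Strictly between Enzo and Finn are those in both lists: Uma, Amir — 2 elements.

2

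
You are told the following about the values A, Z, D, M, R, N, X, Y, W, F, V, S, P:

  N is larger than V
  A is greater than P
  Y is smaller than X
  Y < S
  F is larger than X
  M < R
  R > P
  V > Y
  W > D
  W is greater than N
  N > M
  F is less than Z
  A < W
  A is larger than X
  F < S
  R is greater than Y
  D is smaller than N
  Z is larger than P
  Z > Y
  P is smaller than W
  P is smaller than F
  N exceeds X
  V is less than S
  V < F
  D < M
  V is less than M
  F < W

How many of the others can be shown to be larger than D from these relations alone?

4

The elements the relations force above D are M, R, N, W — no chain reaches any other.
That is 4.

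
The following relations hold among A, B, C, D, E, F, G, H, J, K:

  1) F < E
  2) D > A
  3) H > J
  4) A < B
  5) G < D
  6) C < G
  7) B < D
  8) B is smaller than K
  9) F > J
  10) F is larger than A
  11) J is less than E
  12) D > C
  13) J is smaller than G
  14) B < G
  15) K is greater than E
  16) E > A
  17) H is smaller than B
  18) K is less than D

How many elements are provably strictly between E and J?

The relations place J below E. An element lies strictly between them when it is forced above J and also forced below E.
Above J: {H, F, B, K, G, D}. Below E: {A, F}.
Intersection: {F} — 1.

1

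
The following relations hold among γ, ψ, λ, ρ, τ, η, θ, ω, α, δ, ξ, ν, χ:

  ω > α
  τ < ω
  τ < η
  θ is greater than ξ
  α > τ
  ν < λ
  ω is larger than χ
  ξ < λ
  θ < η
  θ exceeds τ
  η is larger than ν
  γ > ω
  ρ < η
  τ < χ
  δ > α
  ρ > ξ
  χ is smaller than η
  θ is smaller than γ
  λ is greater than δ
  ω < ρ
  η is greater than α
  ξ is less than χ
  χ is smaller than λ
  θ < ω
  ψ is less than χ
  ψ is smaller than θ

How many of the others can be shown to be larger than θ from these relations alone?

The elements the relations force above θ are ω, ρ, η, γ — no chain reaches any other.
That is 4.

4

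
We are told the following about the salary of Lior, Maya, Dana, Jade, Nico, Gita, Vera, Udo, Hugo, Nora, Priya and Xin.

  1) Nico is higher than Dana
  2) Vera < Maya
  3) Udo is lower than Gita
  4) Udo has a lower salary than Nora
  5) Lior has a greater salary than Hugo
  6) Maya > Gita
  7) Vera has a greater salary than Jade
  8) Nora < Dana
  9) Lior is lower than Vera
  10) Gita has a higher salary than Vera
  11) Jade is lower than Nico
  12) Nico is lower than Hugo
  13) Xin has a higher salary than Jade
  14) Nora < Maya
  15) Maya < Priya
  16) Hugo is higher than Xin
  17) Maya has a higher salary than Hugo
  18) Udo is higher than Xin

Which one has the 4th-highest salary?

Vera

The consecutive relations fix a unique order: Jade < Xin < Udo < Nora < Dana < Nico < Hugo < Lior < Vera < Gita < Maya < Priya.
The 4th largest is Vera.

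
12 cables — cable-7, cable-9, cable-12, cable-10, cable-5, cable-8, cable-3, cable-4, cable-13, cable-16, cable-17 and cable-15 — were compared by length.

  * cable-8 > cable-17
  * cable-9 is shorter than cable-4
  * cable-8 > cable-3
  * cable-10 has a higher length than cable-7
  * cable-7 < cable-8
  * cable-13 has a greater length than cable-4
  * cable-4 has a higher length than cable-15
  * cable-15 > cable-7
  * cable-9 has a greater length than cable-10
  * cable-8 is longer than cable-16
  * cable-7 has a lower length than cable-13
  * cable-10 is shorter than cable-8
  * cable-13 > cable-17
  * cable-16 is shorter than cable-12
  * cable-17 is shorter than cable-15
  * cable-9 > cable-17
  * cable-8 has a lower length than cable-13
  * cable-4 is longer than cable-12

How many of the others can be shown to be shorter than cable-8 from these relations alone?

5

The elements the relations force below cable-8 are cable-16, cable-7, cable-3, cable-10, cable-17 — no chain reaches any other.
That is 5.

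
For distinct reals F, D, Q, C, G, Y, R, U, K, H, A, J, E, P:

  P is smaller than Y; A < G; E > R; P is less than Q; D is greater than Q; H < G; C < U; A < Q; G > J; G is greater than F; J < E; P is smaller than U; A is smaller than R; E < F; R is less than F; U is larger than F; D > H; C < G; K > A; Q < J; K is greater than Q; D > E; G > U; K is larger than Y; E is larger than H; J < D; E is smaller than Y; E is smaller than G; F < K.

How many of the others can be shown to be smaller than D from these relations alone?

The elements the relations force below D are H, P, A, R, Q, J, E — no chain reaches any other.
That is 7.

7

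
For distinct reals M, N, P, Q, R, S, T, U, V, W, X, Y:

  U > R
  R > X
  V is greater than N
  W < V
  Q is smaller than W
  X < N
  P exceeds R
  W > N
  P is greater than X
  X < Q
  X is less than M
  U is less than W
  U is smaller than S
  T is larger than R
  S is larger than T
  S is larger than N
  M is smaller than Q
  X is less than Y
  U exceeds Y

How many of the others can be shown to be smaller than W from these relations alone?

Directly below W: N, U, Q.
One step further: X, R, M, Y (7 so far).
No other element is forced below W by the given relations, so the count is 7.

7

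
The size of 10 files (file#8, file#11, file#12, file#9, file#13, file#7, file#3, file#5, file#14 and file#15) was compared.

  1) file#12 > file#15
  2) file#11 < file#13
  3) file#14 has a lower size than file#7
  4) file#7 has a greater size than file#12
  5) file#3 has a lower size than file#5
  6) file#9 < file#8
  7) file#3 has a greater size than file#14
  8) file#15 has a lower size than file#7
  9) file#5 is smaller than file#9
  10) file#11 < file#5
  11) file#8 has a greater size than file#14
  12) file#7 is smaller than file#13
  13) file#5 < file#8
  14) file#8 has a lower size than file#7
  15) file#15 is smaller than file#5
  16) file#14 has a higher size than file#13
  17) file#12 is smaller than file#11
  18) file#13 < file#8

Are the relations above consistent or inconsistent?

We have file#7 < file#13 stated directly, yet also file#13 < file#14 < file#3 < file#5 < file#9 < file#8 < file#7 by chaining the others — so file#13 < file#7. Contradiction.

inconsistent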